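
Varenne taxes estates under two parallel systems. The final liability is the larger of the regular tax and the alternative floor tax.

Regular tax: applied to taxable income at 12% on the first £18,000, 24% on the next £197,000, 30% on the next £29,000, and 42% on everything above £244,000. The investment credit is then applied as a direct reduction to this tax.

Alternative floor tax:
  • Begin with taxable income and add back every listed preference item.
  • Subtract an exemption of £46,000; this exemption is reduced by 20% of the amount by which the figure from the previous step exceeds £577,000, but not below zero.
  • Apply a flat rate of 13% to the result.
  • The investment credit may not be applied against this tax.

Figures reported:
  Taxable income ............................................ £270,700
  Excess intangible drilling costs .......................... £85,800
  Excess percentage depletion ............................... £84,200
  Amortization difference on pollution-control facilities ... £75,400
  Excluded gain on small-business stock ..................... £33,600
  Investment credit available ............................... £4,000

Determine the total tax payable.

£65,481

Regular tax:
  £18,000 × 12% = £2,160
  £197,000 × 24% = £47,280
  £29,000 × 30% = £8,700
  £26,700 × 42% = £11,214
  → £69,354
  Less investment credit £4,000 → £65,354

Alternative floor tax:
  Adjusted income: £270,700 + £85,800 + £84,200 + £75,400 + £33,600 = £549,700
  Exemption: £549,700 ≤ £577,000, so full £46,000 applies
  Base: £549,700 − £46,000 = £503,700
  £503,700 × 13% = £65,481

£65,481 > £65,354, so the alternative floor tax is the binding amount.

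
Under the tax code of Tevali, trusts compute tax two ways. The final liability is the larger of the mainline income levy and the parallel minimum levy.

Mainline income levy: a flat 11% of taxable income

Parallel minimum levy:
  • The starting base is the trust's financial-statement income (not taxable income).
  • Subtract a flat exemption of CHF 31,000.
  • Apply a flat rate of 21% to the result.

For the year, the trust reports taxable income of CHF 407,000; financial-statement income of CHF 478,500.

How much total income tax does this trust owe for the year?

CHF 93,975

Parallel minimum levy:
  Base (financial-statement income): CHF 478,500
  Less exemption CHF 31,000 → base CHF 447,500
  CHF 447,500 × 21% = CHF 93,975

Mainline income levy:
  CHF 407,000 × 11% = CHF 44,770

CHF 93,975 > CHF 44,770, so the parallel minimum levy is the binding amount.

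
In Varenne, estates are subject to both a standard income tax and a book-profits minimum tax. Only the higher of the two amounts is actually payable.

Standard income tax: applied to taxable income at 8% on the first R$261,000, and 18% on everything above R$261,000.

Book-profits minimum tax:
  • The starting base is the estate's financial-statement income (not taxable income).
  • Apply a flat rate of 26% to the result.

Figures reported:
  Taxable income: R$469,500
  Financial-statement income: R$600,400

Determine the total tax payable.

Book-profits minimum tax:
  Base (financial-statement income): R$600,400
  R$600,400 × 26% = R$156,104

Standard income tax:
  R$261,000 × 8% = R$20,880
  R$208,500 × 18% = R$37,530
  → R$58,410

R$156,104 > R$58,410, so the book-profits minimum tax is the binding amount.

R$156,104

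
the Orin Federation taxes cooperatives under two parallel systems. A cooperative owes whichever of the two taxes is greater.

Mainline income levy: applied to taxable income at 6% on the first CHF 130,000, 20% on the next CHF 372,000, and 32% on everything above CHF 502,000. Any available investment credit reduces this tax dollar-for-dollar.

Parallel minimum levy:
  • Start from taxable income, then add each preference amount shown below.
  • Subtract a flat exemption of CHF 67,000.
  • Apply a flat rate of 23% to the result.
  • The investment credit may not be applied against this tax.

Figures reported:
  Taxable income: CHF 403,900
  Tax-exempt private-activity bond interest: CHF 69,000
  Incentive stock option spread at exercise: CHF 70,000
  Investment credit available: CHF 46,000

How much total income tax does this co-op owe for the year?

CHF 109,457

Parallel minimum levy:
  Adjusted income: CHF 403,900 + CHF 69,000 + CHF 70,000 = CHF 542,900
  Less exemption CHF 67,000 → base CHF 475,900
  CHF 475,900 × 23% = CHF 109,457

Mainline income levy:
  CHF 130,000 × 6% = CHF 7,800
  CHF 273,900 × 20% = CHF 54,780
  → CHF 62,580
  Less investment credit CHF 46,000 → CHF 16,580

CHF 109,457 > CHF 16,580, so the parallel minimum levy is the binding amount.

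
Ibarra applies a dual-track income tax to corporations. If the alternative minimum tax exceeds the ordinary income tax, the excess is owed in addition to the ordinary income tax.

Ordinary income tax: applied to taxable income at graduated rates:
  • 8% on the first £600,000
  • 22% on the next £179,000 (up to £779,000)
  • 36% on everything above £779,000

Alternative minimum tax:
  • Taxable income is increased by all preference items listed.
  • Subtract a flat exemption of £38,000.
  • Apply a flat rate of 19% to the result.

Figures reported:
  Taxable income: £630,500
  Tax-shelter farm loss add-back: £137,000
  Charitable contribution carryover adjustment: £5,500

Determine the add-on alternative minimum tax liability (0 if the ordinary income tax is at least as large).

Alternative minimum tax:
  Adjusted income: £630,500 + £137,000 + £5,500 = £773,000
  Less exemption £38,000 → base £735,000
  £735,000 × 19% = £139,650

Ordinary income tax:
  £600,000 × 8% = £48,000
  £30,500 × 22% = £6,710
  → £54,710

Excess of alternative minimum tax over ordinary income tax: £139,650 − £54,710 = £84,940.

£84,940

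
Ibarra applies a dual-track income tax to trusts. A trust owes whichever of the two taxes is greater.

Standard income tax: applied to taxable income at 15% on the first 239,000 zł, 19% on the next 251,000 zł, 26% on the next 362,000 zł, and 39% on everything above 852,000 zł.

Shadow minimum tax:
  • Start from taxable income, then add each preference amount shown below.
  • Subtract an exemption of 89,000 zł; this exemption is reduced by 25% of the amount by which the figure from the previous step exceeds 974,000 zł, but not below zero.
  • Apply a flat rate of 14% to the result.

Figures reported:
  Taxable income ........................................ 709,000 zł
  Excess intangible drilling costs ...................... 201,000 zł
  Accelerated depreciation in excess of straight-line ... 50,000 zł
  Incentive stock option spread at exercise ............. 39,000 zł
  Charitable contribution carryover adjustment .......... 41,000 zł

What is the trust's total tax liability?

Standard income tax:
  239,000 zł × 15% = 35,850 zł
  251,000 zł × 19% = 47,690 zł
  219,000 zł × 26% = 56,940 zł
  → 140,480 zł

Shadow minimum tax:
  Adjusted income: 709,000 zł + 201,000 zł + 50,000 zł + 39,000 zł + 41,000 zł = 1,040,000 zł
  Exemption: 89,000 zł − 25% × (1,040,000 zł − 974,000 zł) = 89,000 zł − 16,500 zł = 72,500 zł
  Base: 1,040,000 zł − 72,500 zł = 967,500 zł
  967,500 zł × 14% = 135,450 zł

140,480 zł > 135,450 zł, so the standard income tax governs.

140,480 zł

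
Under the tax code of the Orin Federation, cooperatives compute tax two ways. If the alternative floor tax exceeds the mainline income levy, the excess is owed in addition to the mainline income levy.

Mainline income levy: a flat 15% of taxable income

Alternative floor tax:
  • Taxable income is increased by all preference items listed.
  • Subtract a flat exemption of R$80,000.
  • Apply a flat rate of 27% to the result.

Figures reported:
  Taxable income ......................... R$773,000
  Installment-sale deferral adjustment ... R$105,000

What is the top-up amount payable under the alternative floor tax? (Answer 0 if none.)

Alternative floor tax:
  Adjusted income: R$773,000 + R$105,000 = R$878,000
  Less exemption R$80,000 → base R$798,000
  R$798,000 × 27% = R$215,460

Mainline income levy:
  R$773,000 × 15% = R$115,950

Excess of alternative floor tax over mainline income levy: R$215,460 − R$115,950 = R$99,510.

R$99,510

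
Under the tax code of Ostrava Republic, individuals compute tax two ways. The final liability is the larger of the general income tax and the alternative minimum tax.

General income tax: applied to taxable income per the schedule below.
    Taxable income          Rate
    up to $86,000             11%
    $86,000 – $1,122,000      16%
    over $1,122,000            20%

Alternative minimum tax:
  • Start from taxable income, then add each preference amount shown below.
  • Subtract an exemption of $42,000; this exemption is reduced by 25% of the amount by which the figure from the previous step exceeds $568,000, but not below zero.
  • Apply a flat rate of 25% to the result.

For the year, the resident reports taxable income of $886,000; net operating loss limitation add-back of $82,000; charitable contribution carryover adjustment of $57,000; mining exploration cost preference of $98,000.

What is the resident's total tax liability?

$280,750

Alternative minimum tax:
  Adjusted income: $886,000 + $82,000 + $57,000 + $98,000 = $1,123,000
  Exemption: 25% × ($1,123,000 − $568,000) = $138,750 ≥ $42,000, so the exemption is fully phased out
  Base: $1,123,000 − $0 = $1,123,000
  $1,123,000 × 25% = $280,750

General income tax:
  $86,000 × 11% = $9,460
  $800,000 × 16% = $128,000
  → $137,460

$280,750 > $137,460, so the alternative minimum tax is the binding amount.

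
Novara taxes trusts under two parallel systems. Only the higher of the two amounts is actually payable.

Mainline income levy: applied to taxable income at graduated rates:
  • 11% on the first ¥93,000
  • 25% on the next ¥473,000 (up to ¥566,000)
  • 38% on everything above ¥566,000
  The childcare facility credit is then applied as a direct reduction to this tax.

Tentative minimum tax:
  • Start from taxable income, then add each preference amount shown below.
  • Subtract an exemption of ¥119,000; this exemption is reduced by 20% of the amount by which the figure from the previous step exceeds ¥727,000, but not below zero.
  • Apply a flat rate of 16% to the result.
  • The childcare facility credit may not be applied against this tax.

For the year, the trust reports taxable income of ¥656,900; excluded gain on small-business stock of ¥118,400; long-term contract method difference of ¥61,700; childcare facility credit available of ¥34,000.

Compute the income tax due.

Mainline income levy:
  ¥93,000 × 11% = ¥10,230
  ¥473,000 × 25% = ¥118,250
  ¥90,900 × 38% = ¥34,542
  → ¥163,022
  Less childcare facility credit ¥34,000 → ¥129,022

Tentative minimum tax:
  Adjusted income: ¥656,900 + ¥118,400 + ¥61,700 = ¥837,000
  Exemption: ¥119,000 − 20% × (¥837,000 − ¥727,000) = ¥119,000 − ¥22,000 = ¥97,000
  Base: ¥837,000 − ¥97,000 = ¥740,000
  ¥740,000 × 16% = ¥118,400

¥129,022 > ¥118,400, so the mainline income levy governs.

¥129,022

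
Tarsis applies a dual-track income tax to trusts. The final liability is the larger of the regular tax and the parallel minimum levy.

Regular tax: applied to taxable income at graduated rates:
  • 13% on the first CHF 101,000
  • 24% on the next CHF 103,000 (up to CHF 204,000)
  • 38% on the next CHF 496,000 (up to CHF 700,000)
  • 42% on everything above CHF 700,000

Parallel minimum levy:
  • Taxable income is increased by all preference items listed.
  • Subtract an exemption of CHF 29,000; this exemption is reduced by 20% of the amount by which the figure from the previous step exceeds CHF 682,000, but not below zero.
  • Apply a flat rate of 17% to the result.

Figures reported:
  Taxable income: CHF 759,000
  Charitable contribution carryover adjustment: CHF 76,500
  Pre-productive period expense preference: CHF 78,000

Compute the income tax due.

CHF 251,110

Parallel minimum levy:
  Adjusted income: CHF 759,000 + CHF 76,500 + CHF 78,000 = CHF 913,500
  Exemption: 20% × (CHF 913,500 − CHF 682,000) = CHF 46,300 ≥ CHF 29,000, so the exemption is fully phased out
  Base: CHF 913,500 − CHF 0 = CHF 913,500
  CHF 913,500 × 17% = CHF 155,295

Regular tax:
  CHF 101,000 × 13% = CHF 13,130
  CHF 103,000 × 24% = CHF 24,720
  CHF 496,000 × 38% = CHF 188,480
  CHF 59,000 × 42% = CHF 24,780
  → CHF 251,110

CHF 251,110 > CHF 155,295, so the regular tax governs.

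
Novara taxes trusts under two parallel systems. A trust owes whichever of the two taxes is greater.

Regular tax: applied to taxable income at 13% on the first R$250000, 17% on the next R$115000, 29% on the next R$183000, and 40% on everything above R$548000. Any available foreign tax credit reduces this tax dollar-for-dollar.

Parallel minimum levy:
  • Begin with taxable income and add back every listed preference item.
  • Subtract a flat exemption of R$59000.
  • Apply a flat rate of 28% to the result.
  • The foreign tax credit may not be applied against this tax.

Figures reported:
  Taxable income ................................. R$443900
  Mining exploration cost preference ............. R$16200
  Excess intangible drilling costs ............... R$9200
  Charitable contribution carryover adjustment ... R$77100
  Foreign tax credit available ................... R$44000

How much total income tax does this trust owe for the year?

R$136472

Parallel minimum levy:
  Adjusted income: R$443900 + R$16200 + R$9200 + R$77100 = R$546400
  Less exemption R$59000 → base R$487400
  R$487400 × 28% = R$136472

Regular tax:
  R$250000 × 13% = R$32500
  R$115000 × 17% = R$19550
  R$78900 × 29% = R$22881
  → R$74931
  Less foreign tax credit R$44000 → R$30931

R$136472 > R$30931, so the parallel minimum levy is the binding amount.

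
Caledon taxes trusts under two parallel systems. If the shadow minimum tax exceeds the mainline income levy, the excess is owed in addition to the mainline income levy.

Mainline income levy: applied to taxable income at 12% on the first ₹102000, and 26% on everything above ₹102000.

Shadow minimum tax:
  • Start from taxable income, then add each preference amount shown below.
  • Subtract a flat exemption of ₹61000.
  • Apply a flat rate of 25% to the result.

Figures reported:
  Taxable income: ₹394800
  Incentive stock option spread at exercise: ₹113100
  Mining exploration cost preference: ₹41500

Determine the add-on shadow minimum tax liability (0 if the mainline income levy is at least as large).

₹33732

Mainline income levy:
  ₹102000 × 12% = ₹12240
  ₹292800 × 26% = ₹76128
  → ₹88368

Shadow minimum tax:
  Adjusted income: ₹394800 + ₹113100 + ₹41500 = ₹549400
  Less exemption ₹61000 → base ₹488400
  ₹488400 × 25% = ₹122100

Excess of shadow minimum tax over mainline income levy: ₹122100 − ₹88368 = ₹33732.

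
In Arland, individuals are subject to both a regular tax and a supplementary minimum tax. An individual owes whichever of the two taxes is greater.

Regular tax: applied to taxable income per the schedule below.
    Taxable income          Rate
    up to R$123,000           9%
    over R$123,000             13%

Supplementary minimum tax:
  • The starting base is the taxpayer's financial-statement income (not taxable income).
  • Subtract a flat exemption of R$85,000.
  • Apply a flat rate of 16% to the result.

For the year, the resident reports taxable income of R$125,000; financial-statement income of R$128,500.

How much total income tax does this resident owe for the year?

Regular tax:
  R$123,000 × 9% = R$11,070
  R$2,000 × 13% = R$260
  → R$11,330

Supplementary minimum tax:
  Base (financial-statement income): R$128,500
  Less exemption R$85,000 → base R$43,500
  R$43,500 × 16% = R$6,960

R$11,330 > R$6,960, so the regular tax governs.

R$11,330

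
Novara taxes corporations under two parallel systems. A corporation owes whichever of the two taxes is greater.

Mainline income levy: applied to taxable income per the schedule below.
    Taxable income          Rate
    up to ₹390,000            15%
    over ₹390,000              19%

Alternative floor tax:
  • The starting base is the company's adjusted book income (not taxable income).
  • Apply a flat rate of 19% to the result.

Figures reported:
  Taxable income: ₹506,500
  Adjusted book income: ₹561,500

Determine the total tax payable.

₹106,685

Mainline income levy:
  ₹390,000 × 15% = ₹58,500
  ₹116,500 × 19% = ₹22,135
  → ₹80,635

Alternative floor tax:
  Base (adjusted book income): ₹561,500
  ₹561,500 × 19% = ₹106,685

₹106,685 > ₹80,635, so the alternative floor tax is the binding amount.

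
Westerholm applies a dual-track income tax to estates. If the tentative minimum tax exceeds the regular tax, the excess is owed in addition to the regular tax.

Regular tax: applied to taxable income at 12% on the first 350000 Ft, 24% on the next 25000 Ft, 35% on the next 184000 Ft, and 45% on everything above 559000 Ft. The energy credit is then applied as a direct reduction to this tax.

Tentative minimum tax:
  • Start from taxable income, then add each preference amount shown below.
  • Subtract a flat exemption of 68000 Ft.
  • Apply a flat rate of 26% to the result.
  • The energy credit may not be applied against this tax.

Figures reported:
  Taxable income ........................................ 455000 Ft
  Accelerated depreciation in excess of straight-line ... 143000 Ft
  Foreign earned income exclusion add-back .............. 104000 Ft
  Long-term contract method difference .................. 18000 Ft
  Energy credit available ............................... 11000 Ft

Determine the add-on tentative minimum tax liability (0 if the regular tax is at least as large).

104520 Ft

Tentative minimum tax:
  Adjusted income: 455000 Ft + 143000 Ft + 104000 Ft + 18000 Ft = 720000 Ft
  Less exemption 68000 Ft → base 652000 Ft
  652000 Ft × 26% = 169520 Ft

Regular tax:
  350000 Ft × 12% = 42000 Ft
  25000 Ft × 24% = 6000 Ft
  80000 Ft × 35% = 28000 Ft
  → 76000 Ft
  Less energy credit 11000 Ft → 65000 Ft

Excess of tentative minimum tax over regular tax: 169520 Ft − 65000 Ft = 104520 Ft.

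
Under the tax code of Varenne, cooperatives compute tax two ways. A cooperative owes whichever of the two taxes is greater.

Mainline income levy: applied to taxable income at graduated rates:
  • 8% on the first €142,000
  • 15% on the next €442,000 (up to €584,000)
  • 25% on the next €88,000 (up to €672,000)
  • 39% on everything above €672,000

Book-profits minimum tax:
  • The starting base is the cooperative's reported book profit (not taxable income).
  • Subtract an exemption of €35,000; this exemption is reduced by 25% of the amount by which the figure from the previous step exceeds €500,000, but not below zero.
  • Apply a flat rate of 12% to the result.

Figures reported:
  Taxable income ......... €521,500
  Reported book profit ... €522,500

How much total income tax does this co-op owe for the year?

Mainline income levy:
  €142,000 × 8% = €11,360
  €379,500 × 15% = €56,925
  → €68,285

Book-profits minimum tax:
  Base (reported book profit): €522,500
  Exemption: €35,000 − 25% × (€522,500 − €500,000) = €35,000 − €5,625 = €29,375
  Base: €522,500 − €29,375 = €493,125
  €493,125 × 12% = €59,175

€68,285 > €59,175, so the mainline income levy governs.

€68,285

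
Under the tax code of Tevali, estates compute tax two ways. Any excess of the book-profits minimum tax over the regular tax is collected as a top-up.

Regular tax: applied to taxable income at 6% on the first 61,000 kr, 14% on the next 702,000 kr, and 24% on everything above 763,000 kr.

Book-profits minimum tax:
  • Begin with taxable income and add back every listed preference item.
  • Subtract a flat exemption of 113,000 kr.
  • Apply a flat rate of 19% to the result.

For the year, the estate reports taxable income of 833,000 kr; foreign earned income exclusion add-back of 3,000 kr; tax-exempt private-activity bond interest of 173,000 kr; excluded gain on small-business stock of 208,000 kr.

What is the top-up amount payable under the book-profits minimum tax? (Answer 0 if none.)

91,020 kr

Book-profits minimum tax:
  Adjusted income: 833,000 kr + 3,000 kr + 173,000 kr + 208,000 kr = 1,217,000 kr
  Less exemption 113,000 kr → base 1,104,000 kr
  1,104,000 kr × 19% = 209,760 kr

Regular tax:
  61,000 kr × 6% = 3,660 kr
  702,000 kr × 14% = 98,280 kr
  70,000 kr × 24% = 16,800 kr
  → 118,740 kr

Excess of book-profits minimum tax over regular tax: 209,760 kr − 118,740 kr = 91,020 kr.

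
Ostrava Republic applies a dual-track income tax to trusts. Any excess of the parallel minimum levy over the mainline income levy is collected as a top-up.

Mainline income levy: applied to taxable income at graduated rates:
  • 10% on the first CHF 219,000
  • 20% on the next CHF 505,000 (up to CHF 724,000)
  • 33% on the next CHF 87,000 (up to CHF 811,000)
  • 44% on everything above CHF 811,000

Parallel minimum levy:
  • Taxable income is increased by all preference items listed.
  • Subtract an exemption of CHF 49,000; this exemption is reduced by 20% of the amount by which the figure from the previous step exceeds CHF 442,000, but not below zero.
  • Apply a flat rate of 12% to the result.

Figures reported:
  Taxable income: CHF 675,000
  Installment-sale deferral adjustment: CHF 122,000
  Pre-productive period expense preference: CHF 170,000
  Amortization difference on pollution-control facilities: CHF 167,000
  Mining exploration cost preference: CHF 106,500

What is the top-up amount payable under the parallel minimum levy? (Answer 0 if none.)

CHF 35,760

Parallel minimum levy:
  Adjusted income: CHF 675,000 + CHF 122,000 + CHF 170,000 + CHF 167,000 + CHF 106,500 = CHF 1,240,500
  Exemption: 20% × (CHF 1,240,500 − CHF 442,000) = CHF 159,700 ≥ CHF 49,000, so the exemption is fully phased out
  Base: CHF 1,240,500 − CHF 0 = CHF 1,240,500
  CHF 1,240,500 × 12% = CHF 148,860

Mainline income levy:
  CHF 219,000 × 10% = CHF 21,900
  CHF 456,000 × 20% = CHF 91,200
  → CHF 113,100

Excess of parallel minimum levy over mainline income levy: CHF 148,860 − CHF 113,100 = CHF 35,760.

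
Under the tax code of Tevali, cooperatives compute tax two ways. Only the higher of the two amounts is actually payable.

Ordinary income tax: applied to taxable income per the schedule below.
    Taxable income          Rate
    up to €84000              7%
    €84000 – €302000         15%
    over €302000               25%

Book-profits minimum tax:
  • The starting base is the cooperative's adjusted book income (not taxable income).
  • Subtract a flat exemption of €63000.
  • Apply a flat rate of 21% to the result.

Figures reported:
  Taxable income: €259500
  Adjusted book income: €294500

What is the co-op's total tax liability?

€48615

Ordinary income tax:
  €84000 × 7% = €5880
  €175500 × 15% = €26325
  → €32205

Book-profits minimum tax:
  Base (adjusted book income): €294500
  Less exemption €63000 → base €231500
  €231500 × 21% = €48615

€48615 > €32205, so the book-profits minimum tax is the binding amount.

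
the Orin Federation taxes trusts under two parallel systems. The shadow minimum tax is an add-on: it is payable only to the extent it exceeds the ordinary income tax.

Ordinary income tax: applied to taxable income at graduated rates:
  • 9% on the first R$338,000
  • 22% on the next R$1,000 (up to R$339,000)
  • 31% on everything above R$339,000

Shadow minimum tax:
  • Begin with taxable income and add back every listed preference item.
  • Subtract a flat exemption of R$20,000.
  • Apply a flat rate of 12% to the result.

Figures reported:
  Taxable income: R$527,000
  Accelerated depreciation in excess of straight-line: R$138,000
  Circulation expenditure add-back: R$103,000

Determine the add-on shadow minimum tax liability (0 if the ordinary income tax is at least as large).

R$840

Shadow minimum tax:
  Adjusted income: R$527,000 + R$138,000 + R$103,000 = R$768,000
  Less exemption R$20,000 → base R$748,000
  R$748,000 × 12% = R$89,760

Ordinary income tax:
  R$338,000 × 9% = R$30,420
  R$1,000 × 22% = R$220
  R$188,000 × 31% = R$58,280
  → R$88,920

Excess of shadow minimum tax over ordinary income tax: R$89,760 − R$88,920 = R$840.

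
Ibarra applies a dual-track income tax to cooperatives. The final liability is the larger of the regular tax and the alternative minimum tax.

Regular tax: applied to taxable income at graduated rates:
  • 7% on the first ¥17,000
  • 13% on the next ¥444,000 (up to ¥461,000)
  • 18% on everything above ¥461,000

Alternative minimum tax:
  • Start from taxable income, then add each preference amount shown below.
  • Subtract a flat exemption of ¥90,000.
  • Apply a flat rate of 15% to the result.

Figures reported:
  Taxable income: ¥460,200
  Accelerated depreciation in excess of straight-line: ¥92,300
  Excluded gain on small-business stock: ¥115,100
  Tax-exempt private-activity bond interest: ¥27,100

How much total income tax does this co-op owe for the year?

¥90,705

Regular tax:
  ¥17,000 × 7% = ¥1,190
  ¥443,200 × 13% = ¥57,616
  → ¥58,806

Alternative minimum tax:
  Adjusted income: ¥460,200 + ¥92,300 + ¥115,100 + ¥27,100 = ¥694,700
  Less exemption ¥90,000 → base ¥604,700
  ¥604,700 × 15% = ¥90,705

¥90,705 > ¥58,806, so the alternative minimum tax is the binding amount.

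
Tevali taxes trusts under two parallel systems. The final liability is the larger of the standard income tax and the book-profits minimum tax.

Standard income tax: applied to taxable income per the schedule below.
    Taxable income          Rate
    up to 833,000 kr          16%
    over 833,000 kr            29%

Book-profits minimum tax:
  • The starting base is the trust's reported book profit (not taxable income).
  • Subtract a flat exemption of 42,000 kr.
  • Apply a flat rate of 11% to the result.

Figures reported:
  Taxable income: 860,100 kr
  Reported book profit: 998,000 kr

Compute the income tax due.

141,139 kr

Standard income tax:
  833,000 kr × 16% = 133,280 kr
  27,100 kr × 29% = 7,859 kr
  → 141,139 kr

Book-profits minimum tax:
  Base (reported book profit): 998,000 kr
  Less exemption 42,000 kr → base 956,000 kr
  956,000 kr × 11% = 105,160 kr

141,139 kr > 105,160 kr, so the standard income tax governs.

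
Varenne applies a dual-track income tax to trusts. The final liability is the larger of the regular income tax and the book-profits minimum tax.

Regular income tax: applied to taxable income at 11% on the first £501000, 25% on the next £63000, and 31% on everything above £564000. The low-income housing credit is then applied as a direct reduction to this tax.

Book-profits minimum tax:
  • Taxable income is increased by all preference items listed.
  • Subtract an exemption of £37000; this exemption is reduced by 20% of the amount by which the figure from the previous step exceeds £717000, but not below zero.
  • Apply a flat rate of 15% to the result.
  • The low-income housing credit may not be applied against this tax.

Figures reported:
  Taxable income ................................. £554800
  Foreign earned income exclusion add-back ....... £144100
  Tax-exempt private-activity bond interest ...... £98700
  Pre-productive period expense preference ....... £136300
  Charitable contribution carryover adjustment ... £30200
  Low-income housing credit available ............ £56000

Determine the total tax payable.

Book-profits minimum tax:
  Adjusted income: £554800 + £144100 + £98700 + £136300 + £30200 = £964100
  Exemption: 20% × (£964100 − £717000) = £49420 ≥ £37000, so the exemption is fully phased out
  Base: £964100 − £0 = £964100
  £964100 × 15% = £144615

Regular income tax:
  £501000 × 11% = £55110
  £53800 × 25% = £13450
  → £68560
  Less low-income housing credit £56000 → £12560

£144615 > £12560, so the book-profits minimum tax is the binding amount.

£144615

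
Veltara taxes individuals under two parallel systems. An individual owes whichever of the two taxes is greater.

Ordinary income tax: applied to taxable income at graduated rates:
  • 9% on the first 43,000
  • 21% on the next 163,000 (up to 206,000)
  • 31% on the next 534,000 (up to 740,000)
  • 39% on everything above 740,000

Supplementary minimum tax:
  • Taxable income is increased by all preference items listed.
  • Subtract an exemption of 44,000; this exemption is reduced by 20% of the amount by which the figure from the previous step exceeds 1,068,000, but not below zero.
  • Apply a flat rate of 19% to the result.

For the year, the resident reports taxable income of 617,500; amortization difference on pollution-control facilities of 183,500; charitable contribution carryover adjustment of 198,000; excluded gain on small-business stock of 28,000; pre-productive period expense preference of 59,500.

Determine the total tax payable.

198,778

Supplementary minimum tax:
  Adjusted income: 617,500 + 183,500 + 198,000 + 28,000 + 59,500 = 1,086,500
  Exemption: 44,000 − 20% × (1,086,500 − 1,068,000) = 44,000 − 3,700 = 40,300
  Base: 1,086,500 − 40,300 = 1,046,200
  1,046,200 × 19% = 198,778

Ordinary income tax:
  43,000 × 9% = 3,870
  163,000 × 21% = 34,230
  411,500 × 31% = 127,565
  → 165,665

198,778 > 165,665, so the supplementary minimum tax is the binding amount.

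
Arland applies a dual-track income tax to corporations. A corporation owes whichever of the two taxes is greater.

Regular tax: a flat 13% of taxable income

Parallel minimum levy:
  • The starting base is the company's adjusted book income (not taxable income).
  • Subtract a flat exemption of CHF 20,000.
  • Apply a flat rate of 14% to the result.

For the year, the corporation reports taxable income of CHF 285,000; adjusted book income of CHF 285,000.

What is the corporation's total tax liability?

CHF 37,100

Parallel minimum levy:
  Base (adjusted book income): CHF 285,000
  Less exemption CHF 20,000 → base CHF 265,000
  CHF 265,000 × 14% = CHF 37,100

Regular tax:
  CHF 285,000 × 13% = CHF 37,050

CHF 37,100 > CHF 37,050, so the parallel minimum levy is the binding amount.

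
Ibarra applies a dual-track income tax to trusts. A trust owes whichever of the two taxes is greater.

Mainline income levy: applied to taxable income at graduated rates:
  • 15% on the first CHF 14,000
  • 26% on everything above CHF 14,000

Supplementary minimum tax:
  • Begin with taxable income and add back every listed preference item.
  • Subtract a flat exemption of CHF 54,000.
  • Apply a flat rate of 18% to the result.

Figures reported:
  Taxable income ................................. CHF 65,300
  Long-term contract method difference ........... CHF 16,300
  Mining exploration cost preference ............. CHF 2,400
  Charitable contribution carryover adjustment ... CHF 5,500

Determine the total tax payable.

Mainline income levy:
  CHF 14,000 × 15% = CHF 2,100
  CHF 51,300 × 26% = CHF 13,338
  → CHF 15,438

Supplementary minimum tax:
  Adjusted income: CHF 65,300 + CHF 16,300 + CHF 2,400 + CHF 5,500 = CHF 89,500
  Less exemption CHF 54,000 → base CHF 35,500
  CHF 35,500 × 18% = CHF 6,390

CHF 15,438 > CHF 6,390, so the mainline income levy governs.

CHF 15,438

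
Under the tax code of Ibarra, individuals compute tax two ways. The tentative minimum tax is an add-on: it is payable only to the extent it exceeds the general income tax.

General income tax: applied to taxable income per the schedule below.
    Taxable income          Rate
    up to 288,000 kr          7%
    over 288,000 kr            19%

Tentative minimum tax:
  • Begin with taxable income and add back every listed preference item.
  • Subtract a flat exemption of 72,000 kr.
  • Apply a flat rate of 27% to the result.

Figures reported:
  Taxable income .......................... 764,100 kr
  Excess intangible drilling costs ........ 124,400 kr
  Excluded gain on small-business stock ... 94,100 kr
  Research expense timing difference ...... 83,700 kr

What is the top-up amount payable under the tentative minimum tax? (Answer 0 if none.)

Tentative minimum tax:
  Adjusted income: 764,100 kr + 124,400 kr + 94,100 kr + 83,700 kr = 1,066,300 kr
  Less exemption 72,000 kr → base 994,300 kr
  994,300 kr × 27% = 268,461 kr

General income tax:
  288,000 kr × 7% = 20,160 kr
  476,100 kr × 19% = 90,459 kr
  → 110,619 kr

Excess of tentative minimum tax over general income tax: 268,461 kr − 110,619 kr = 157,842 kr.

157,842 kr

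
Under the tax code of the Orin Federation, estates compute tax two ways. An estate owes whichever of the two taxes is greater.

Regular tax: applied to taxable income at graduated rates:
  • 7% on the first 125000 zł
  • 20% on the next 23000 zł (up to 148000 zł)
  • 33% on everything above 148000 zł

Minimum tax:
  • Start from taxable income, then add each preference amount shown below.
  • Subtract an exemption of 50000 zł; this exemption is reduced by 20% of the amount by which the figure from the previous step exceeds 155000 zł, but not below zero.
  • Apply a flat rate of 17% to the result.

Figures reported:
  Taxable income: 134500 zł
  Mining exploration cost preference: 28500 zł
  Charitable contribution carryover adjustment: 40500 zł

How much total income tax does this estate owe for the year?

27744 zł

Regular tax:
  125000 zł × 7% = 8750 zł
  9500 zł × 20% = 1900 zł
  → 10650 zł

Minimum tax:
  Adjusted income: 134500 zł + 28500 zł + 40500 zł = 203500 zł
  Exemption: 50000 zł − 20% × (203500 zł − 155000 zł) = 50000 zł − 9700 zł = 40300 zł
  Base: 203500 zł − 40300 zł = 163200 zł
  163200 zł × 17% = 27744 zł

27744 zł > 10650 zł, so the minimum tax is the binding amount.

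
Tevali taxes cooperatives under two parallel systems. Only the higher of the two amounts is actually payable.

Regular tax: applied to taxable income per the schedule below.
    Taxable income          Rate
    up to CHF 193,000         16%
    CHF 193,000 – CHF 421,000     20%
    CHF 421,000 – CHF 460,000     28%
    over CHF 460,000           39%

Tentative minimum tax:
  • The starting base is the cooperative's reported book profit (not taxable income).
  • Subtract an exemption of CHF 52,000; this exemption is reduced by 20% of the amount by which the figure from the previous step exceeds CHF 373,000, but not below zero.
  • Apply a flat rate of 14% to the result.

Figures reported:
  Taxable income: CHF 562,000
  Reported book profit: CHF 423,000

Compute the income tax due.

Regular tax:
  CHF 193,000 × 16% = CHF 30,880
  CHF 228,000 × 20% = CHF 45,600
  CHF 39,000 × 28% = CHF 10,920
  CHF 102,000 × 39% = CHF 39,780
  → CHF 127,180

Tentative minimum tax:
  Base (reported book profit): CHF 423,000
  Exemption: CHF 52,000 − 20% × (CHF 423,000 − CHF 373,000) = CHF 52,000 − CHF 10,000 = CHF 42,000
  Base: CHF 423,000 − CHF 42,000 = CHF 381,000
  CHF 381,000 × 14% = CHF 53,340

CHF 127,180 > CHF 53,340, so the regular tax governs.

CHF 127,180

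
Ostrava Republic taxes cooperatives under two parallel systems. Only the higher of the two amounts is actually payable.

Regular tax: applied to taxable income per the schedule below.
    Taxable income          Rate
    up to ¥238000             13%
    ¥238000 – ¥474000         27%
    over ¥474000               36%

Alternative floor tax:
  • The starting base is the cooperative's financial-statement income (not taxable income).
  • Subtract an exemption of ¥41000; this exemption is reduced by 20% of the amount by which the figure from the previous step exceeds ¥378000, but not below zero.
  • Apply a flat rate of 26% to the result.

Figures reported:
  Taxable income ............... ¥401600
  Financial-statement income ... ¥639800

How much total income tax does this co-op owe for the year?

Alternative floor tax:
  Base (financial-statement income): ¥639800
  Exemption: 20% × (¥639800 − ¥378000) = ¥52360 ≥ ¥41000, so the exemption is fully phased out
  Base: ¥639800 − ¥0 = ¥639800
  ¥639800 × 26% = ¥166348

Regular tax:
  ¥238000 × 13% = ¥30940
  ¥163600 × 27% = ¥44172
  → ¥75112

¥166348 > ¥75112, so the alternative floor tax is the binding amount.

¥166348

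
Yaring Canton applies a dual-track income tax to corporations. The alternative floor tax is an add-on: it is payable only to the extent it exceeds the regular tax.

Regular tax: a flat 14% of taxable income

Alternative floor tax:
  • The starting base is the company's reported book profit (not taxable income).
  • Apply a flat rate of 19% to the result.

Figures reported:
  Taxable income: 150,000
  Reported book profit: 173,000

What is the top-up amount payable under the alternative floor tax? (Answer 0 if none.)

Regular tax:
  150,000 × 14% = 21,000

Alternative floor tax:
  Base (reported book profit): 173,000
  173,000 × 19% = 32,870

Excess of alternative floor tax over regular tax: 32,870 − 21,000 = 11,870.

11,870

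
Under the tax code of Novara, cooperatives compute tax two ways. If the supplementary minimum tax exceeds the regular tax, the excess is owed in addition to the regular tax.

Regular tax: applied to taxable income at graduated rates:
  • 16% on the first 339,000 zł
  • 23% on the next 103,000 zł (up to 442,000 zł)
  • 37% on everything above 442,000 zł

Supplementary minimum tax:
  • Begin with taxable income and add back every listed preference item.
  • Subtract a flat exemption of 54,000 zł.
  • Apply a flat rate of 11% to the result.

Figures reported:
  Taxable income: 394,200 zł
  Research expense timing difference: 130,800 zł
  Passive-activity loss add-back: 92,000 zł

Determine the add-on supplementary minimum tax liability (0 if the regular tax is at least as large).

Regular tax:
  339,000 zł × 16% = 54,240 zł
  55,200 zł × 23% = 12,696 zł
  → 66,936 zł

Supplementary minimum tax:
  Adjusted income: 394,200 zł + 130,800 zł + 92,000 zł = 617,000 zł
  Less exemption 54,000 zł → base 563,000 zł
  563,000 zł × 11% = 61,930 zł

61,930 zł ≤ 66,936 zł, so no add-on is due.

0 zł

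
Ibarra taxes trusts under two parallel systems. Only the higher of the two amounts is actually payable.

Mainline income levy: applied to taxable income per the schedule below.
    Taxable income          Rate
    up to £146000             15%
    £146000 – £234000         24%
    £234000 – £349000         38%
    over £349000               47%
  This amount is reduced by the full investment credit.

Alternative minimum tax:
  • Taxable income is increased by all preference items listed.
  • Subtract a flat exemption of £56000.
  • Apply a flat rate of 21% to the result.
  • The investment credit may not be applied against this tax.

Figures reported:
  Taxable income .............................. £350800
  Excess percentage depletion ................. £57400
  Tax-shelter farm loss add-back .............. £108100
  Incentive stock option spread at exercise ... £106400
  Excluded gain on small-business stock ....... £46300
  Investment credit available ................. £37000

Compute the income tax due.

£128730

Mainline income levy:
  £146000 × 15% = £21900
  £88000 × 24% = £21120
  £115000 × 38% = £43700
  £1800 × 47% = £846
  → £87566
  Less investment credit £37000 → £50566

Alternative minimum tax:
  Adjusted income: £350800 + £57400 + £108100 + £106400 + £46300 = £669000
  Less exemption £56000 → base £613000
  £613000 × 21% = £128730

£128730 > £50566, so the alternative minimum tax is the binding amount.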